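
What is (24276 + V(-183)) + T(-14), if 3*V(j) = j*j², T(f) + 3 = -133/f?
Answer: -4037093/2 ≈ -2.0185e+6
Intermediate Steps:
T(f) = -3 - 133/f
V(j) = j³/3 (V(j) = (j*j²)/3 = j³/3)
(24276 + V(-183)) + T(-14) = (24276 + (⅓)*(-183)³) + (-3 - 133/(-14)) = (24276 + (⅓)*(-6128487)) + (-3 - 133*(-1/14)) = (24276 - 2042829) + (-3 + 19/2) = -2018553 + 13/2 = -4037093/2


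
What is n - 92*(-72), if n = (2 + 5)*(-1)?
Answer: 6617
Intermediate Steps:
n = -7 (n = 7*(-1) = -7)
n - 92*(-72) = -7 - 92*(-72) = -7 + 6624 = 6617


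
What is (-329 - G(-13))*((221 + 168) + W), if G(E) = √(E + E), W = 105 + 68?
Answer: -184898 - 562*I*√26 ≈ -1.849e+5 - 2865.6*I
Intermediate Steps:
W = 173
G(E) = √2*√E (G(E) = √(2*E) = √2*√E)
(-329 - G(-13))*((221 + 168) + W) = (-329 - √2*√(-13))*((221 + 168) + 173) = (-329 - √2*I*√13)*(389 + 173) = (-329 - I*√26)*562 = -184898 - 562*I*√26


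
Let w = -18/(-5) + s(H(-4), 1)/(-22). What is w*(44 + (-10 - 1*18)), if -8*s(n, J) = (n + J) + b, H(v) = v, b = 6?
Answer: 3183/55 ≈ 57.873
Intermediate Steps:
s(n, J) = -¾ - J/8 - n/8 (s(n, J) = -((n + J) + 6)/8 = -((J + n) + 6)/8 = -(6 + J + n)/8 = -¾ - J/8 - n/8)
w = 3183/880 (w = -18/(-5) + (-¾ - ⅛*1 - ⅛*(-4))/(-22) = -18*(-⅕) + (-¾ - ⅛ + ½)*(-1/22) = 18/5 - 3/8*(-1/22) = 18/5 + 3/176 = 3183/880 ≈ 3.6170)
w*(44 + (-10 - 1*18)) = 3183*(44 + (-10 - 1*18))/880 = 3183*(44 + (-10 - 18))/880 = 3183*(44 - 28)/880 = (3183/880)*16 = 3183/55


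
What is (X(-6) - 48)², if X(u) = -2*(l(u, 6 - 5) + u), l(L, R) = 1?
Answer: 1444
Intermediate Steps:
X(u) = -2 - 2*u (X(u) = -2*(1 + u) = -2 - 2*u)
(X(-6) - 48)² = ((-2 - 2*(-6)) - 48)² = ((-2 + 12) - 48)² = (10 - 48)² = (-38)² = 1444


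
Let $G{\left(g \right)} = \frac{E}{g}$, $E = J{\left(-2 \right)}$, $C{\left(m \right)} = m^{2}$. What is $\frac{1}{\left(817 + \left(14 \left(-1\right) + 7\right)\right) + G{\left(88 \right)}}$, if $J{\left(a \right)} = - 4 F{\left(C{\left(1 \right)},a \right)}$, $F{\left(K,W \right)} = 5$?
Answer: $\frac{22}{17815} \approx 0.0012349$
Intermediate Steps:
$J{\left(a \right)} = -20$ ($J{\left(a \right)} = \left(-4\right) 5 = -20$)
$E = -20$
$G{\left(g \right)} = - \frac{20}{g}$
$\frac{1}{\left(817 + \left(14 \left(-1\right) + 7\right)\right) + G{\left(88 \right)}} = \frac{1}{\left(817 + \left(14 \left(-1\right) + 7\right)\right) - \frac{20}{88}} = \frac{1}{\left(817 + \left(-14 + 7\right)\right) - \frac{5}{22}} = \frac{1}{\left(817 - 7\right) - \frac{5}{22}} = \frac{1}{810 - \frac{5}{22}} = \frac{1}{\frac{17815}{22}} = \frac{22}{17815}$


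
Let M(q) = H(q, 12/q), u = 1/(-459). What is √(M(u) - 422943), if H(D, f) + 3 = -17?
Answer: I*√422963 ≈ 650.36*I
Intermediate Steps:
u = -1/459 ≈ -0.0021787
H(D, f) = -20 (H(D, f) = -3 - 17 = -20)
M(q) = -20
√(M(u) - 422943) = √(-20 - 422943) = √(-422963) = I*√422963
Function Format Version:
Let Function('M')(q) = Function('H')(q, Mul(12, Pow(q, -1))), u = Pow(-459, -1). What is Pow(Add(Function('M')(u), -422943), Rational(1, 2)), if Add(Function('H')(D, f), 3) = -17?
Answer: Mul(I, Pow(422963, Rational(1, 2))) ≈ Mul(650.36, I)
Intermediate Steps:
u = Rational(-1, 459) ≈ -0.0021787
Function('H')(D, f) = -20 (Function('H')(D, f) = Add(-3, -17) = -20)
Function('M')(q) = -20
Pow(Add(Function('M')(u), -422943), Rational(1, 2)) = Pow(Add(-20, -422943), Rational(1, 2)) = Pow(-422963, Rational(1, 2)) = Mul(I, Pow(422963, Rational(1, 2)))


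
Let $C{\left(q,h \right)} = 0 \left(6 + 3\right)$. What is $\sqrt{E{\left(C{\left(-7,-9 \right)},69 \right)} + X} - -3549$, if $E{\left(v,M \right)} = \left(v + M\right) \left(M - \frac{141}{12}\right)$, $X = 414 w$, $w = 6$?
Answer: $3549 + \frac{\sqrt{25737}}{2} \approx 3629.2$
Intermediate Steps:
$C{\left(q,h \right)} = 0$ ($C{\left(q,h \right)} = 0 \cdot 9 = 0$)
$X = 2484$ ($X = 414 \cdot 6 = 2484$)
$E{\left(v,M \right)} = \left(- \frac{47}{4} + M\right) \left(M + v\right)$ ($E{\left(v,M \right)} = \left(M + v\right) \left(M - \frac{47}{4}\right) = \left(M + v\right) \left(- \frac{47}{4} + M\right) = \left(- \frac{47}{4} + M\right) \left(M + v\right)$)
$\sqrt{E{\left(C{\left(-7,-9 \right)},69 \right)} + X} - -3549 = \sqrt{\left(69^{2} - \frac{3243}{4} - 0 + 69 \cdot 0\right) + 2484} - -3549 = \sqrt{\left(4761 - \frac{3243}{4} + 0 + 0\right) + 2484} + 3549 = \sqrt{\frac{15801}{4} + 2484} + 3549 = \sqrt{\frac{25737}{4}} + 3549 = \frac{\sqrt{25737}}{2} + 3549 = 3549 + \frac{\sqrt{25737}}{2}$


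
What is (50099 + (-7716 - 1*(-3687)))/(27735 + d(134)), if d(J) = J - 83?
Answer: 23035/13893 ≈ 1.6580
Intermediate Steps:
d(J) = -83 + J
(50099 + (-7716 - 1*(-3687)))/(27735 + d(134)) = (50099 + (-7716 - 1*(-3687)))/(27735 + (-83 + 134)) = (50099 + (-7716 + 3687))/(27735 + 51) = (50099 - 4029)/27786 = 46070*(1/27786) = 23035/13893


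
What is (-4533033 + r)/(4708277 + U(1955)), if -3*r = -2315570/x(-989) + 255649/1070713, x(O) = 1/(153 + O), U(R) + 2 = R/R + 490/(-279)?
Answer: -97057806035372814/703248856425241 ≈ -138.01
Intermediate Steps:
U(R) = -769/279 (U(R) = -2 + (R/R + 490/(-279)) = -2 + (1 + 490*(-1/279)) = -2 + (1 - 490/279) = -2 - 211/279 = -769/279)
r = -2072703913834409/3212139 (r = -(-2315570/(1/(153 - 989)) + 255649/1070713)/3 = -(-2315570/(1/(-836)) + 255649*(1/1070713))/3 = -(-2315570/(-1/836) + 255649/1070713)/3 = -(-2315570*(-836) + 255649/1070713)/3 = -(1935816520 + 255649/1070713)/3 = -⅓*2072703913834409/1070713 = -2072703913834409/3212139 ≈ -6.4527e+8)
(-4533033 + r)/(4708277 + U(1955)) = (-4533033 - 2072703913834409/3212139)/(4708277 - 769/279) = -2087264645921996/(3212139*1313608514/279) = -2087264645921996/3212139*279/1313608514 = -97057806035372814/703248856425241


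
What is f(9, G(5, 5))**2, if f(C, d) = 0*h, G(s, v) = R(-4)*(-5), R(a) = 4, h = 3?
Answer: 0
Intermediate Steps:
G(s, v) = -20 (G(s, v) = 4*(-5) = -20)
f(C, d) = 0 (f(C, d) = 0*3 = 0)
f(9, G(5, 5))**2 = 0**2 = 0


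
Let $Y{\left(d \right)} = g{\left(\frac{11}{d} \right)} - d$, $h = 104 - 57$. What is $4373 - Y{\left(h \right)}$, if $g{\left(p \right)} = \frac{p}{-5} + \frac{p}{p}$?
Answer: $\frac{1038476}{235} \approx 4419.0$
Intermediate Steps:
$g{\left(p \right)} = 1 - \frac{p}{5}$ ($g{\left(p \right)} = p \left(- \frac{1}{5}\right) + 1 = - \frac{p}{5} + 1 = 1 - \frac{p}{5}$)
$h = 47$
$Y{\left(d \right)} = 1 - d - \frac{11}{5 d}$ ($Y{\left(d \right)} = \left(1 - \frac{11 \frac{1}{d}}{5}\right) - d = \left(1 - \frac{11}{5 d}\right) - d = 1 - d - \frac{11}{5 d}$)
$4373 - Y{\left(h \right)} = 4373 - \left(1 - 47 - \frac{11}{5 \cdot 47}\right) = 4373 - \left(1 - 47 - \frac{11}{235}\right) = 4373 - - \frac{10821}{235} = 4373 + \frac{10821}{235} = \frac{1038476}{235}$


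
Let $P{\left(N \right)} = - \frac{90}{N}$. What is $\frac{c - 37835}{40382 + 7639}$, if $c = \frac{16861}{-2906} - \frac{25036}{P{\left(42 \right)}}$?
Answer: $- \frac{1140198253}{2093235390} \approx -0.54471$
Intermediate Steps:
$c = \frac{509029397}{43590}$ ($c = \frac{16861}{-2906} - \frac{25036}{\left(-90\right) \frac{1}{42}} = 16861 \left(- \frac{1}{2906}\right) - \frac{25036}{\left(-90\right) \frac{1}{42}} = - \frac{16861}{2906} - \frac{25036}{- \frac{15}{7}} = - \frac{16861}{2906} - - \frac{175252}{15} = - \frac{16861}{2906} + \frac{175252}{15} = \frac{509029397}{43590} \approx 11678.0$)
$\frac{c - 37835}{40382 + 7639} = \frac{\frac{509029397}{43590} - 37835}{40382 + 7639} = - \frac{1140198253}{43590 \cdot 48021} = \left(- \frac{1140198253}{43590}\right) \frac{1}{48021} = - \frac{1140198253}{2093235390}$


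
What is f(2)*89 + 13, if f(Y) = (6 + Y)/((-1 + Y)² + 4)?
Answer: 777/5 ≈ 155.40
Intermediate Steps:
f(Y) = (6 + Y)/(4 + (-1 + Y)²)
f(2)*89 + 13 = ((6 + 2)/(4 + (-1 + 2)²))*89 + 13 = (8/(4 + 1²))*89 + 13 = (8/(4 + 1))*89 + 13 = (8/5)*89 + 13 = 712/5 + 13 = 777/5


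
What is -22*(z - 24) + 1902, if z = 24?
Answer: 1902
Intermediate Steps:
-22*(z - 24) + 1902 = -22*(24 - 24) + 1902 = -22*0 + 1902 = 0 + 1902 = 1902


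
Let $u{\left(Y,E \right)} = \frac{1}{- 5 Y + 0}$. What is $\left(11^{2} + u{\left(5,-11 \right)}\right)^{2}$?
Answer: $\frac{9144576}{625} \approx 14631.0$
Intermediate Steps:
$u{\left(Y,E \right)} = - \frac{1}{5 Y}$ ($u{\left(Y,E \right)} = \frac{1}{\left(-5\right) Y} = - \frac{1}{5 Y}$)
$\left(11^{2} + u{\left(5,-11 \right)}\right)^{2} = \left(11^{2} - \frac{1}{5 \cdot 5}\right)^{2} = \left(121 - \frac{1}{25}\right)^{2} = \left(\frac{3024}{25}\right)^{2} = \frac{9144576}{625}$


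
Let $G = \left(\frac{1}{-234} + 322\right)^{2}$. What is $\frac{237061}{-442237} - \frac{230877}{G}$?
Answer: $- \frac{6936552072171793}{2510654810164933} \approx -2.7628$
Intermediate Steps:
$G = \frac{5677170409}{54756}$ ($G = \left(- \frac{1}{234} + 322\right)^{2} = \left(\frac{75347}{234}\right)^{2} = \frac{5677170409}{54756} \approx 1.0368 \cdot 10^{5}$)
$\frac{237061}{-442237} - \frac{230877}{G} = \frac{237061}{-442237} - \frac{230877}{\frac{5677170409}{54756}} = 237061 \left(- \frac{1}{442237}\right) - \frac{12641901012}{5677170409} = - \frac{237061}{442237} - \frac{12641901012}{5677170409} = - \frac{6936552072171793}{2510654810164933}$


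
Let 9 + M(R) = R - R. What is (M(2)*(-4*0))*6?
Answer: 0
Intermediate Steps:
M(R) = -9 (M(R) = -9 + (R - R) = -9 + 0 = -9)
(M(2)*(-4*0))*6 = -(-36)*0*6 = -9*0*6 = 0*6 = 0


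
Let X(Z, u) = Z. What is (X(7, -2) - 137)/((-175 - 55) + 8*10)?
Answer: 13/15 ≈ 0.86667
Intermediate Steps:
(X(7, -2) - 137)/((-175 - 55) + 8*10) = (7 - 137)/((-175 - 55) + 8*10) = -130/(-230 + 80) = -130/(-150) = -130*(-1/150) = 13/15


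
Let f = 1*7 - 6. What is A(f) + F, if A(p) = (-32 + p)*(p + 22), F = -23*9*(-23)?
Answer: 4048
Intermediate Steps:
f = 1 (f = 7 - 6 = 1)
F = 4761 (F = -207*(-23) = 4761)
A(p) = (-32 + p)*(22 + p)
A(f) + F = (-704 + 1**2 - 10*1) + 4761 = (-704 + 1 - 10) + 4761 = -713 + 4761 = 4048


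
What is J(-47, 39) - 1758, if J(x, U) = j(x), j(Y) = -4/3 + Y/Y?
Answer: -5275/3 ≈ -1758.3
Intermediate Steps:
j(Y) = -⅓ (j(Y) = -4*⅓ + 1 = -4/3 + 1 = -⅓)
J(x, U) = -⅓
J(-47, 39) - 1758 = -⅓ - 1758 = -5275/3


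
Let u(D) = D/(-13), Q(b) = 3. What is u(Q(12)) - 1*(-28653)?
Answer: 372486/13 ≈ 28653.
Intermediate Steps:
u(D) = -D/13 (u(D) = D*(-1/13) = -D/13)
u(Q(12)) - 1*(-28653) = -1/13*3 - 1*(-28653) = -3/13 + 28653 = 372486/13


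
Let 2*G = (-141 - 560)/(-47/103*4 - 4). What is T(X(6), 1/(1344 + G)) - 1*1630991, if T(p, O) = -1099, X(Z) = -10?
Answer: -1632090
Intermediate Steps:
G = 72203/1200 (G = ((-141 - 560)/(-47/103*4 - 4))/2 = (-701/(-47*1/103*4 - 4))/2 = (-701/(-47/103*4 - 4))/2 = (-701/(-188/103 - 4))/2 = (-701/(-600/103))/2 = (-701*(-103/600))/2 = (1/2)*(72203/600) = 72203/1200 ≈ 60.169)
T(X(6), 1/(1344 + G)) - 1*1630991 = -1099 - 1*1630991 = -1099 - 1630991 = -1632090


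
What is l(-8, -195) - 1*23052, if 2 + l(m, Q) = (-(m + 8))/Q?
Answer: -23054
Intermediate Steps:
l(m, Q) = -2 + (-8 - m)/Q (l(m, Q) = -2 + (-(m + 8))/Q = -2 + (-(8 + m))/Q = -2 + (-8 - m)/Q)
l(-8, -195) - 1*23052 = (-8 - 1*(-8) - 2*(-195))/(-195) - 1*23052 = -(-8 + 8 + 390)/195 - 23052 = -1/195*390 - 23052 = -2 - 23052 = -23054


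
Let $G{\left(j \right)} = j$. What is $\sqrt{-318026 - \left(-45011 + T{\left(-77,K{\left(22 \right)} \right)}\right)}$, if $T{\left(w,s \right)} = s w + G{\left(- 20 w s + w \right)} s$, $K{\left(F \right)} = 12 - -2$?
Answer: $i \sqrt{572699} \approx 756.77 i$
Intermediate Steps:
$K{\left(F \right)} = 14$ ($K{\left(F \right)} = 12 + 2 = 14$)
$T{\left(w,s \right)} = s w + s \left(w - 20 s w\right)$ ($T{\left(w,s \right)} = s w + \left(- 20 w s + w\right) s = s w + \left(- 20 s w + w\right) s = s w + \left(w - 20 s w\right) s = s w + s \left(w - 20 s w\right)$)
$\sqrt{-318026 - \left(-45011 + T{\left(-77,K{\left(22 \right)} \right)}\right)} = \sqrt{-318026 + \left(45011 - 2 \cdot 14 \left(-77\right) \left(1 - 140\right)\right)} = \sqrt{-318026 + \left(45011 - 2 \cdot 14 \left(-77\right) \left(-139\right)\right)} = \sqrt{-318026 + \left(45011 - 299684\right)} = \sqrt{-318026 - 254673} = \sqrt{-572699} = i \sqrt{572699}$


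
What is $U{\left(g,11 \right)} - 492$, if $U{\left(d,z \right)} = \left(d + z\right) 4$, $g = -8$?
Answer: $-480$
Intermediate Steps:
$U{\left(d,z \right)} = 4 d + 4 z$
$U{\left(g,11 \right)} - 492 = \left(4 \left(-8\right) + 4 \cdot 11\right) - 492 = \left(-32 + 44\right) - 492 = 12 - 492 = -480$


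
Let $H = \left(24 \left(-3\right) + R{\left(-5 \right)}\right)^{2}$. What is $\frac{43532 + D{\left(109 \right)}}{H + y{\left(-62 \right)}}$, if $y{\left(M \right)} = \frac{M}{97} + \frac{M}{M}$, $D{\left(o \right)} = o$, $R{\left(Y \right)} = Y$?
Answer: $\frac{1411059}{191716} \approx 7.3602$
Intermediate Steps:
$H = 5929$ ($H = \left(24 \left(-3\right) - 5\right)^{2} = \left(-72 - 5\right)^{2} = \left(-77\right)^{2} = 5929$)
$y{\left(M \right)} = 1 + \frac{M}{97}$ ($y{\left(M \right)} = M \frac{1}{97} + 1 = \frac{M}{97} + 1 = 1 + \frac{M}{97}$)
$\frac{43532 + D{\left(109 \right)}}{H + y{\left(-62 \right)}} = \frac{43532 + 109}{5929 + \left(1 + \frac{1}{97} \left(-62\right)\right)} = \frac{43641}{5929 + \left(1 - \frac{62}{97}\right)} = \frac{43641}{5929 + \frac{35}{97}} = \frac{43641}{\frac{575148}{97}} = 43641 \cdot \frac{97}{575148} = \frac{1411059}{191716}$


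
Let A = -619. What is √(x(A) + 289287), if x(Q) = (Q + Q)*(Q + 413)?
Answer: √544315 ≈ 737.78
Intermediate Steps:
x(Q) = 2*Q*(413 + Q) (x(Q) = (2*Q)*(413 + Q) = 2*Q*(413 + Q))
√(x(A) + 289287) = √(2*(-619)*(413 - 619) + 289287) = √(2*(-619)*(-206) + 289287) = √(255028 + 289287) = √544315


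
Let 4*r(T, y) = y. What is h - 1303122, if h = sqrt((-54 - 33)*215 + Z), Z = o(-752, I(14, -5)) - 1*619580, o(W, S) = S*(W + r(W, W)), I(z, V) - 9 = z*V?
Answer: -1303122 + I*sqrt(580945) ≈ -1.3031e+6 + 762.2*I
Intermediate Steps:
r(T, y) = y/4
I(z, V) = 9 + V*z (I(z, V) = 9 + z*V = 9 + V*z)
o(W, S) = 5*S*W/4 (o(W, S) = S*(W + W/4) = S*(5*W/4) = 5*S*W/4)
Z = -562240 (Z = (5/4)*(9 - 5*14)*(-752) - 1*619580 = (5/4)*(9 - 70)*(-752) - 619580 = (5/4)*(-61)*(-752) - 619580 = 57340 - 619580 = -562240)
h = I*sqrt(580945) (h = sqrt((-54 - 33)*215 - 562240) = sqrt(-87*215 - 562240) = sqrt(-18705 - 562240) = sqrt(-580945) = I*sqrt(580945) ≈ 762.2*I)
h - 1303122 = I*sqrt(580945) - 1303122 = -1303122 + I*sqrt(580945)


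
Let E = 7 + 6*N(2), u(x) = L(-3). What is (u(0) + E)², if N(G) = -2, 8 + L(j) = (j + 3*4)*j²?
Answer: 4624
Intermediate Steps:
L(j) = -8 + j²*(12 + j) (L(j) = -8 + (j + 3*4)*j² = -8 + (j + 12)*j² = -8 + (12 + j)*j² = -8 + j²*(12 + j))
u(x) = 73 (u(x) = -8 + (-3)³ + 12*(-3)² = -8 - 27 + 12*9 = -8 - 27 + 108 = 73)
E = -5 (E = 7 + 6*(-2) = 7 - 12 = -5)
(u(0) + E)² = (73 - 5)² = 68² = 4624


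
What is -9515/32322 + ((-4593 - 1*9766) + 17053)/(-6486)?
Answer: -24798293/34940082 ≈ -0.70974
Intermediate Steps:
-9515/32322 + ((-4593 - 1*9766) + 17053)/(-6486) = -9515*1/32322 + ((-4593 - 9766) + 17053)*(-1/6486) = -9515/32322 + (-14359 + 17053)*(-1/6486) = -9515/32322 + 2694*(-1/6486) = -9515/32322 - 449/1081 = -24798293/34940082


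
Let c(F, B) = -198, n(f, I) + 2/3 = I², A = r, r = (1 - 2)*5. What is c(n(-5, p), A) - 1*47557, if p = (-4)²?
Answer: -47755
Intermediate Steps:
r = -5 (r = -1*5 = -5)
A = -5
p = 16
n(f, I) = -⅔ + I²
c(n(-5, p), A) - 1*47557 = -198 - 1*47557 = -198 - 47557 = -47755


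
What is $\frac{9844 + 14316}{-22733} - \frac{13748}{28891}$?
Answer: $- \frac{1010539844}{656779103} \approx -1.5386$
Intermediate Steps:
$\frac{9844 + 14316}{-22733} - \frac{13748}{28891} = 24160 \left(- \frac{1}{22733}\right) - \frac{13748}{28891} = - \frac{24160}{22733} - \frac{13748}{28891} = - \frac{1010539844}{656779103}$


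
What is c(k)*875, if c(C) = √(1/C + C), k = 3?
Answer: 875*√30/3 ≈ 1597.5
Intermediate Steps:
c(C) = √(C + 1/C)
c(k)*875 = √(3 + 1/3)*875 = √(3 + ⅓)*875 = √(10/3)*875 = (√30/3)*875 = 875*√30/3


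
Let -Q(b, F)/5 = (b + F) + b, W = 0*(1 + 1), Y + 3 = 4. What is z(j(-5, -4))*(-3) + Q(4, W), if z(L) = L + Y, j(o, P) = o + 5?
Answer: -43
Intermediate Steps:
j(o, P) = 5 + o
Y = 1 (Y = -3 + 4 = 1)
W = 0 (W = 0*2 = 0)
Q(b, F) = -10*b - 5*F (Q(b, F) = -5*((b + F) + b) = -5*((F + b) + b) = -5*(F + 2*b) = -10*b - 5*F)
z(L) = 1 + L (z(L) = L + 1 = 1 + L)
z(j(-5, -4))*(-3) + Q(4, W) = (1 + (5 - 5))*(-3) + (-10*4 - 5*0) = (1 + 0)*(-3) + (-40 + 0) = 1*(-3) - 40 = -3 - 40 = -43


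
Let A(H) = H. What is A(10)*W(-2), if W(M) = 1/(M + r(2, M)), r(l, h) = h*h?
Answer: 5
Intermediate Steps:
r(l, h) = h²
W(M) = 1/(M + M²)
A(10)*W(-2) = 10*(1/((-2)*(1 - 2))) = 10*(-½/(-1)) = 10*(-½*(-1)) = 10*(½) = 5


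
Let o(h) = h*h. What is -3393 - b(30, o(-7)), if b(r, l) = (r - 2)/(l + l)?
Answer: -23753/7 ≈ -3393.3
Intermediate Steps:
o(h) = h²
b(r, l) = (-2 + r)/(2*l) (b(r, l) = (-2 + r)/((2*l)) = (-2 + r)*(1/(2*l)) = (-2 + r)/(2*l))
-3393 - b(30, o(-7)) = -3393 - (-2 + 30)/(2*((-7)²)) = -3393 - 28/(2*49) = -3393 - 1*2/7 = -3393 - 2/7 = -23753/7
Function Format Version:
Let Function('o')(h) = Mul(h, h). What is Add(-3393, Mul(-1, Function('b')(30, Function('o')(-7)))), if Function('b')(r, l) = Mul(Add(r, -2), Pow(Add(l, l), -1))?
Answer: Rational(-23753, 7) ≈ -3393.3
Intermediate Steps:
Function('o')(h) = Pow(h, 2)
Function('b')(r, l) = Mul(Rational(1, 2), Pow(l, -1), Add(-2, r)) (Function('b')(r, l) = Mul(Add(-2, r), Pow(Mul(2, l), -1)) = Mul(Add(-2, r), Mul(Rational(1, 2), Pow(l, -1))) = Mul(Rational(1, 2), Pow(l, -1), Add(-2, r)))
Add(-3393, Mul(-1, Function('b')(30, Function('o')(-7)))) = Add(-3393, Mul(-1, Mul(Rational(1, 2), Pow(Pow(-7, 2), -1), Add(-2, 30)))) = Add(-3393, Mul(-1, Mul(Rational(1, 2), Pow(49, -1), 28))) = Add(-3393, Mul(-1, Mul(Rational(1, 2), Rational(1, 49), 28))) = Add(-3393, Mul(-1, Rational(2, 7))) = Add(-3393, Rational(-2, 7)) = Rational(-23753, 7)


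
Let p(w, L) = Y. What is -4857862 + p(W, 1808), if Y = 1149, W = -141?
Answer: -4856713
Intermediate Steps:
p(w, L) = 1149
-4857862 + p(W, 1808) = -4857862 + 1149 = -4856713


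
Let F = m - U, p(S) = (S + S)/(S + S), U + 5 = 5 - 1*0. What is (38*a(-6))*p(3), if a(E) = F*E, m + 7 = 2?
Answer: 1140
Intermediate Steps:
U = 0 (U = -5 + (5 - 1*0) = -5 + (5 + 0) = -5 + 5 = 0)
m = -5 (m = -7 + 2 = -5)
p(S) = 1 (p(S) = (2*S)/((2*S)) = (2*S)*(1/(2*S)) = 1)
F = -5 (F = -5 - 1*0 = -5 + 0 = -5)
a(E) = -5*E
(38*a(-6))*p(3) = (38*(-5*(-6)))*1 = (38*30)*1 = 1140*1 = 1140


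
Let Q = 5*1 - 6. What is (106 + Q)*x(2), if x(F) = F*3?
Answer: 630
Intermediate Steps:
Q = -1 (Q = 5 - 6 = -1)
x(F) = 3*F
(106 + Q)*x(2) = (106 - 1)*(3*2) = 105*6 = 630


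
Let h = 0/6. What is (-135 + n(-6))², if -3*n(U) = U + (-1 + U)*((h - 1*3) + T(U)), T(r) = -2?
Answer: 188356/9 ≈ 20928.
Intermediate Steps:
h = 0 (h = 0*(⅙) = 0)
n(U) = -5/3 + 4*U/3 (n(U) = -(U + (-1 + U)*((0 - 1*3) - 2))/3 = -(U + (-1 + U)*((0 - 3) - 2))/3 = -(U + (-1 + U)*(-3 - 2))/3 = -(U + (-1 + U)*(-5))/3 = -(U + (5 - 5*U))/3 = -(5 - 4*U)/3 = -5/3 + 4*U/3)
(-135 + n(-6))² = (-135 + (-5/3 + (4/3)*(-6)))² = (-135 + (-5/3 - 8))² = (-135 - 29/3)² = (-434/3)² = 188356/9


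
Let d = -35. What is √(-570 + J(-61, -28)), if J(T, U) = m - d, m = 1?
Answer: I*√534 ≈ 23.108*I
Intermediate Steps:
J(T, U) = 36 (J(T, U) = 1 - 1*(-35) = 1 + 35 = 36)
√(-570 + J(-61, -28)) = √(-570 + 36) = √(-534) = I*√534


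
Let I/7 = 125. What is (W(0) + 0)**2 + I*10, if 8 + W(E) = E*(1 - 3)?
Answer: 8814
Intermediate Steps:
I = 875 (I = 7*125 = 875)
W(E) = -8 - 2*E (W(E) = -8 + E*(1 - 3) = -8 + E*(-2) = -8 - 2*E)
(W(0) + 0)**2 + I*10 = ((-8 - 2*0) + 0)**2 + 875*10 = ((-8 + 0) + 0)**2 + 8750 = (-8 + 0)**2 + 8750 = (-8)**2 + 8750 = 64 + 8750 = 8814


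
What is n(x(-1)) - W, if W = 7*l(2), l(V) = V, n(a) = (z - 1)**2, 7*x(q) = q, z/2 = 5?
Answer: 67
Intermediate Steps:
z = 10 (z = 2*5 = 10)
x(q) = q/7
n(a) = 81 (n(a) = (10 - 1)**2 = 9**2 = 81)
W = 14 (W = 7*2 = 14)
n(x(-1)) - W = 81 - 1*14 = 81 - 14 = 67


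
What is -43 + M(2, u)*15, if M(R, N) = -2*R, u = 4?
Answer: -103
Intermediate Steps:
-43 + M(2, u)*15 = -43 - 2*2*15 = -43 - 4*15 = -43 - 60 = -103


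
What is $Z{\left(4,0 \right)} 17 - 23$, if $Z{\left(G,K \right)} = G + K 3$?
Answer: $45$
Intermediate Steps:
$Z{\left(G,K \right)} = G + 3 K$
$Z{\left(4,0 \right)} 17 - 23 = \left(4 + 3 \cdot 0\right) 17 - 23 = \left(4 + 0\right) 17 - 23 = 4 \cdot 17 - 23 = 68 - 23 = 45$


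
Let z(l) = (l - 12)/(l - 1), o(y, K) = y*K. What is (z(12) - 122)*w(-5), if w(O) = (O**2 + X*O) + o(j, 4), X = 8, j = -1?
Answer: 2318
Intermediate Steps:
o(y, K) = K*y
w(O) = -4 + O**2 + 8*O (w(O) = (O**2 + 8*O) + 4*(-1) = (O**2 + 8*O) - 4 = -4 + O**2 + 8*O)
z(l) = (-12 + l)/(-1 + l)
(z(12) - 122)*w(-5) = ((-12 + 12)/(-1 + 12) - 122)*(-4 + (-5)**2 + 8*(-5)) = (0/11 - 122)*(-4 + 25 - 40) = ((1/11)*0 - 122)*(-19) = (0 - 122)*(-19) = -122*(-19) = 2318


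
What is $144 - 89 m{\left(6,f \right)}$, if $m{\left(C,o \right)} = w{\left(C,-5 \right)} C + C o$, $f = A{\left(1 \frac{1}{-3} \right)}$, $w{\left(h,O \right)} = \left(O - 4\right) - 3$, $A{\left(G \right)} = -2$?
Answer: $7620$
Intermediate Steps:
$w{\left(h,O \right)} = -7 + O$ ($w{\left(h,O \right)} = \left(-4 + O\right) - 3 = -7 + O$)
$f = -2$
$m{\left(C,o \right)} = - 12 C + C o$ ($m{\left(C,o \right)} = \left(-7 - 5\right) C + C o = - 12 C + C o$)
$144 - 89 m{\left(6,f \right)} = 144 - 89 \cdot 6 \left(-12 - 2\right) = 144 - 89 \cdot 6 \left(-14\right) = 144 - -7476 = 144 + 7476 = 7620$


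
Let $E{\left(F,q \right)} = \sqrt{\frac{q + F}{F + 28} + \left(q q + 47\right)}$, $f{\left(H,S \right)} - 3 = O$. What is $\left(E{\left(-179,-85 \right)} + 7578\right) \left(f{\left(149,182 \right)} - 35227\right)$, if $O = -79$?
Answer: $-267526134 - \frac{141212 \sqrt{10365546}}{151} \approx -2.7054 \cdot 10^{8}$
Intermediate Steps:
$f{\left(H,S \right)} = -76$ ($f{\left(H,S \right)} = 3 - 79 = -76$)
$E{\left(F,q \right)} = \sqrt{47 + q^{2} + \frac{F + q}{28 + F}}$ ($E{\left(F,q \right)} = \sqrt{\frac{F + q}{28 + F} + \left(q^{2} + 47\right)} = \sqrt{\frac{F + q}{28 + F} + \left(47 + q^{2}\right)} = \sqrt{47 + q^{2} + \frac{F + q}{28 + F}}$)
$\left(E{\left(-179,-85 \right)} + 7578\right) \left(f{\left(149,182 \right)} - 35227\right) = \left(\sqrt{\frac{-179 - 85 + \left(28 - 179\right) \left(47 + \left(-85\right)^{2}\right)}{28 - 179}} + 7578\right) \left(-76 - 35227\right) = \left(\sqrt{\frac{-179 - 85 - 151 \left(47 + 7225\right)}{-151}} + 7578\right) \left(-35303\right) = \left(\sqrt{- \frac{-179 - 85 - 1098072}{151}} + 7578\right) \left(-35303\right) = \left(\sqrt{\left(- \frac{1}{151}\right) \left(-1098336\right)} + 7578\right) \left(-35303\right) = \left(\sqrt{\frac{1098336}{151}} + 7578\right) \left(-35303\right) = \left(\frac{4 \sqrt{10365546}}{151} + 7578\right) \left(-35303\right) = \left(7578 + \frac{4 \sqrt{10365546}}{151}\right) \left(-35303\right) = -267526134 - \frac{141212 \sqrt{10365546}}{151}$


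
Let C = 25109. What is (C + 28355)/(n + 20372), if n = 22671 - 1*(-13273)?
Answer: 13366/14079 ≈ 0.94936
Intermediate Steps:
n = 35944 (n = 22671 + 13273 = 35944)
(C + 28355)/(n + 20372) = (25109 + 28355)/(35944 + 20372) = 53464/56316 = 53464*(1/56316) = 13366/14079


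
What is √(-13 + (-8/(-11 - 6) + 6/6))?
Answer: 14*I*√17/17 ≈ 3.3955*I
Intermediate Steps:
√(-13 + (-8/(-11 - 6) + 6/6)) = √(-13 + (-8/(-17) + 6*(⅙))) = √(-13 + (-8*(-1/17) + 1)) = √(-13 + (8/17 + 1)) = √(-13 + 25/17) = √(-196/17) = 14*I*√17/17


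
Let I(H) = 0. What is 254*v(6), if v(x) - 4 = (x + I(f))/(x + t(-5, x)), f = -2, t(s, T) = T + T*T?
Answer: 4191/4 ≈ 1047.8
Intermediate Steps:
t(s, T) = T + T**2
v(x) = 4 + x/(x + x*(1 + x)) (v(x) = 4 + (x + 0)/(x + x*(1 + x)) = 4 + x/(x + x*(1 + x)))
254*v(6) = 254*((9 + 4*6)/(2 + 6)) = 254*((9 + 24)/8) = 254*((1/8)*33) = 254*(33/8) = 4191/4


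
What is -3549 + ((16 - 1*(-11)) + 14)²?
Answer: -1868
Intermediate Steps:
-3549 + ((16 - 1*(-11)) + 14)² = -3549 + ((16 + 11) + 14)² = -3549 + (27 + 14)² = -3549 + 41² = -3549 + 1681 = -1868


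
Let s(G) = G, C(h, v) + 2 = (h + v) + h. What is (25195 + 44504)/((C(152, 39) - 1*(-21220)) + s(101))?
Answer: 69699/21662 ≈ 3.2176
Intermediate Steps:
C(h, v) = -2 + v + 2*h (C(h, v) = -2 + ((h + v) + h) = -2 + (v + 2*h) = -2 + v + 2*h)
(25195 + 44504)/((C(152, 39) - 1*(-21220)) + s(101)) = (25195 + 44504)/(((-2 + 39 + 2*152) - 1*(-21220)) + 101) = 69699/(((-2 + 39 + 304) + 21220) + 101) = 69699/((341 + 21220) + 101) = 69699/(21561 + 101) = 69699/21662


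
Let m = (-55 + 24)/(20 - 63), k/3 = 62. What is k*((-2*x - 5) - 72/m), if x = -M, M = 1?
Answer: -19134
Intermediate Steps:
x = -1 (x = -1*1 = -1)
k = 186 (k = 3*62 = 186)
m = 31/43 (m = -31/(-43) = -31*(-1/43) = 31/43 ≈ 0.72093)
k*((-2*x - 5) - 72/m) = 186*((-2*(-1) - 5) - 72/31/43) = 186*((2 - 5) - 72*43/31) = 186*(-3 - 3096/31) = 186*(-3189/31) = -19134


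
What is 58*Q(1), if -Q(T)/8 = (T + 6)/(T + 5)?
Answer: -1624/3 ≈ -541.33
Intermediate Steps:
Q(T) = -8*(6 + T)/(5 + T) (Q(T) = -8*(T + 6)/(T + 5) = -8*(6 + T)/(5 + T))
58*Q(1) = 58*(8*(-6 - 1*1)/(5 + 1)) = 58*(8*(-6 - 1)/6) = 58*(8*(⅙)*(-7)) = 58*(-28/3) = -1624/3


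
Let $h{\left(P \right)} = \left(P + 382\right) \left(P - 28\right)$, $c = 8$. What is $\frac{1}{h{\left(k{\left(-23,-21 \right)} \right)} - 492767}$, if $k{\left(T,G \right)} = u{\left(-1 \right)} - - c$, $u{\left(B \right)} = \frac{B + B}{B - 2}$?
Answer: $- \frac{9}{4502879} \approx -1.9987 \cdot 10^{-6}$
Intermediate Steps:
$u{\left(B \right)} = \frac{2 B}{-2 + B}$
$k{\left(T,G \right)} = \frac{26}{3}$ ($k{\left(T,G \right)} = 2 \left(-1\right) \frac{1}{-2 - 1} - \left(-1\right) 8 = 2 \left(-1\right) \frac{1}{-3} - -8 = 2 \left(-1\right) \left(- \frac{1}{3}\right) + 8 = \frac{2}{3} + 8 = \frac{26}{3}$)
$h{\left(P \right)} = \left(-28 + P\right) \left(382 + P\right)$ ($h{\left(P \right)} = \left(382 + P\right) \left(-28 + P\right) = \left(-28 + P\right) \left(382 + P\right)$)
$\frac{1}{h{\left(k{\left(-23,-21 \right)} \right)} - 492767} = \frac{1}{\left(-10696 + \left(\frac{26}{3}\right)^{2} + 354 \cdot \frac{26}{3}\right) - 492767} = \frac{1}{\left(-10696 + \frac{676}{9} + 3068\right) - 492767} = \frac{1}{- \frac{67976}{9} - 492767} = \frac{1}{- \frac{4502879}{9}} = - \frac{9}{4502879}$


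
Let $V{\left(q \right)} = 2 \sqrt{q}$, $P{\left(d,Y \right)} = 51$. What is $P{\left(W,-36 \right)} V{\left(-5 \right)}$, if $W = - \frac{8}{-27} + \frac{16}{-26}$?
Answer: $102 i \sqrt{5} \approx 228.08 i$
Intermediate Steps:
$W = - \frac{112}{351}$ ($W = \left(-8\right) \left(- \frac{1}{27}\right) + 16 \left(- \frac{1}{26}\right) = \frac{8}{27} - \frac{8}{13} = - \frac{112}{351} \approx -0.31909$)
$P{\left(W,-36 \right)} V{\left(-5 \right)} = 51 \cdot 2 \sqrt{-5} = 51 \cdot 2 i \sqrt{5} = 102 i \sqrt{5}$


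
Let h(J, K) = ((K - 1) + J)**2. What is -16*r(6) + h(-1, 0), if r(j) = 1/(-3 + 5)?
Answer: -4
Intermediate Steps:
h(J, K) = (-1 + J + K)**2 (h(J, K) = ((-1 + K) + J)**2 = (-1 + J + K)**2)
r(j) = 1/2
-16*r(6) + h(-1, 0) = -16*1/2 + (-1 - 1 + 0)**2 = -8 + (-2)**2 = -8 + 4 = -4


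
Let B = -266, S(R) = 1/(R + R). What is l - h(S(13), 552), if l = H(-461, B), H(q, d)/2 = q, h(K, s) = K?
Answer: -23973/26 ≈ -922.04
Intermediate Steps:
S(R) = 1/(2*R)
H(q, d) = 2*q
l = -922 (l = 2*(-461) = -922)
l - h(S(13), 552) = -922 - 1/(2*13) = -922 - 1*1/26 = -922 - 1/26 = -23973/26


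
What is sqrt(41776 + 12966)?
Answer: sqrt(54742) ≈ 233.97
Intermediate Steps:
sqrt(41776 + 12966) = sqrt(54742)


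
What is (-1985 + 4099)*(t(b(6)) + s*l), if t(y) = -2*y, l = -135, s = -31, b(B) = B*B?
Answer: 8694882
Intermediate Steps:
b(B) = B²
(-1985 + 4099)*(t(b(6)) + s*l) = (-1985 + 4099)*(-2*6² - 31*(-135)) = 2114*(-2*36 + 4185) = 2114*(-72 + 4185) = 2114*4113 = 8694882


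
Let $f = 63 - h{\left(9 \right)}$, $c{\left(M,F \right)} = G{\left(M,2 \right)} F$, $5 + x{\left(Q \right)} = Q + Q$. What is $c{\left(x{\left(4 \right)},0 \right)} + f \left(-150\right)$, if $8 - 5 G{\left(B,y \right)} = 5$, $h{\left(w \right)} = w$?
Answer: $-8100$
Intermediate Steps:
$x{\left(Q \right)} = -5 + 2 Q$ ($x{\left(Q \right)} = -5 + \left(Q + Q\right) = -5 + 2 Q$)
$G{\left(B,y \right)} = \frac{3}{5}$ ($G{\left(B,y \right)} = \frac{8}{5} - 1 = \frac{3}{5}$)
$c{\left(M,F \right)} = \frac{3 F}{5}$
$f = 54$ ($f = 63 - 9 = 54$)
$c{\left(x{\left(4 \right)},0 \right)} + f \left(-150\right) = \frac{3}{5} \cdot 0 + 54 \left(-150\right) = 0 - 8100 = -8100$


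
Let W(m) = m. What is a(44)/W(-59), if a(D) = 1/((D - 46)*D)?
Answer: 1/5192 ≈ 0.00019260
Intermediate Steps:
a(D) = 1/(D*(-46 + D)) (a(D) = 1/((-46 + D)*D) = 1/(D*(-46 + D)))
a(44)/W(-59) = (1/(44*(-46 + 44)))/(-59) = ((1/44)/(-2))*(-1/59) = ((1/44)*(-½))*(-1/59) = -1/88*(-1/59) = 1/5192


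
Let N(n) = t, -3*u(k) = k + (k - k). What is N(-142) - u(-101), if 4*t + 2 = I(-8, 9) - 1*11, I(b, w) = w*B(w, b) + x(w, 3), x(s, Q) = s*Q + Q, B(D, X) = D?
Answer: -55/6 ≈ -9.1667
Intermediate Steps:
x(s, Q) = Q + Q*s (x(s, Q) = Q*s + Q = Q + Q*s)
I(b, w) = 3 + w**2 + 3*w (I(b, w) = w*w + 3*(1 + w) = w**2 + (3 + 3*w) = 3 + w**2 + 3*w)
u(k) = -k/3 (u(k) = -(k + (k - k))/3 = -(k + 0)/3 = -k/3)
t = 49/2 (t = -1/2 + ((3 + 9**2 + 3*9) - 1*11)/4 = -1/2 + ((3 + 81 + 27) - 11)/4 = -1/2 + (111 - 11)/4 = -1/2 + (1/4)*100 = -1/2 + 25 = 49/2 ≈ 24.500)
N(n) = 49/2
N(-142) - u(-101) = 49/2 - (-1)*(-101)/3 = 49/2 - 1*101/3 = 49/2 - 101/3 = -55/6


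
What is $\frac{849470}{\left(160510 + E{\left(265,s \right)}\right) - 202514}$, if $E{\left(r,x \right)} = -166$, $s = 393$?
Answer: $- \frac{84947}{4217} \approx -20.144$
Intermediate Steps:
$\frac{849470}{\left(160510 + E{\left(265,s \right)}\right) - 202514} = \frac{849470}{\left(160510 - 166\right) - 202514} = \frac{849470}{160344 - 202514} = \frac{849470}{-42170} = 849470 \left(- \frac{1}{42170}\right) = - \frac{84947}{4217}$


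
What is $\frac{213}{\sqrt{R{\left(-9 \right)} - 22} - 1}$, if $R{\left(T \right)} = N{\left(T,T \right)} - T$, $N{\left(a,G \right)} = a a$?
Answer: $\frac{213}{67} + \frac{426 \sqrt{17}}{67} \approx 29.395$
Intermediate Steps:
$N{\left(a,G \right)} = a^{2}$
$R{\left(T \right)} = T^{2} - T$
$\frac{213}{\sqrt{R{\left(-9 \right)} - 22} - 1} = \frac{213}{\sqrt{- 9 \left(-1 - 9\right) - 22} - 1} = \frac{213}{\sqrt{\left(-9\right) \left(-10\right) - 22} - 1} = \frac{213}{\sqrt{90 - 22} - 1} = \frac{213}{\sqrt{68} - 1} = \frac{213}{2 \sqrt{17} - 1} = \frac{213}{-1 + 2 \sqrt{17}}$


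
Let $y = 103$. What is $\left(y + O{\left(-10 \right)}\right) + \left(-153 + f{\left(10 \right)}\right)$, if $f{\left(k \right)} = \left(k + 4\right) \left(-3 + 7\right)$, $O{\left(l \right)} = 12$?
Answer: $18$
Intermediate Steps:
$f{\left(k \right)} = 16 + 4 k$ ($f{\left(k \right)} = \left(4 + k\right) 4 = 16 + 4 k$)
$\left(y + O{\left(-10 \right)}\right) + \left(-153 + f{\left(10 \right)}\right) = \left(103 + 12\right) + \left(-153 + \left(16 + 4 \cdot 10\right)\right) = 115 + \left(-153 + \left(16 + 40\right)\right) = 115 + \left(-153 + 56\right) = 115 - 97 = 18$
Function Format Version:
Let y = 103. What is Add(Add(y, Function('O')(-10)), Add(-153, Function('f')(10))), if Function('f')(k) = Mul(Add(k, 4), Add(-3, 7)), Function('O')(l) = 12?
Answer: 18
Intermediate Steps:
Function('f')(k) = Add(16, Mul(4, k)) (Function('f')(k) = Mul(Add(4, k), 4) = Add(16, Mul(4, k)))
Add(Add(y, Function('O')(-10)), Add(-153, Function('f')(10))) = Add(Add(103, 12), Add(-153, Add(16, Mul(4, 10)))) = Add(115, Add(-153, Add(16, 40))) = Add(115, Add(-153, 56)) = Add(115, -97) = 18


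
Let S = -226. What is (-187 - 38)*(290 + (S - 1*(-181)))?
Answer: -55125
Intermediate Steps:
(-187 - 38)*(290 + (S - 1*(-181))) = (-187 - 38)*(290 + (-226 - 1*(-181))) = -225*(290 + (-226 + 181)) = -225*(290 - 45) = -225*245 = -55125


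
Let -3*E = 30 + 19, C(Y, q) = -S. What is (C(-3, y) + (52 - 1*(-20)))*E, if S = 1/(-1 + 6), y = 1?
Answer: -17591/15 ≈ -1172.7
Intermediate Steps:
S = 1/5 ≈ 0.20000
C(Y, q) = -1/5 (C(Y, q) = -1*1/5 = -1/5)
E = -49/3 (E = -(30 + 19)/3 = -1/3*49 = -49/3 ≈ -16.333)
(C(-3, y) + (52 - 1*(-20)))*E = (-1/5 + (52 - 1*(-20)))*(-49/3) = (-1/5 + (52 + 20))*(-49/3) = (-1/5 + 72)*(-49/3) = (359/5)*(-49/3) = -17591/15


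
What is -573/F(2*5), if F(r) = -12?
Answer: 191/4 ≈ 47.750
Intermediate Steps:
-573/F(2*5) = -573/(-12) = -573*(-1/12) = 191/4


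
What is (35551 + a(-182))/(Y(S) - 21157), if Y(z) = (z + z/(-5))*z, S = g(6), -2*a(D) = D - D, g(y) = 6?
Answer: -177755/105641 ≈ -1.6826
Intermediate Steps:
a(D) = 0 (a(D) = -(D - D)/2 = -1/2*0 = 0)
S = 6
Y(z) = 4*z**2/5 (Y(z) = (z + z*(-1/5))*z = (z - z/5)*z = (4*z/5)*z = 4*z**2/5)
(35551 + a(-182))/(Y(S) - 21157) = (35551 + 0)/((4/5)*6**2 - 21157) = 35551/((4/5)*36 - 21157) = 35551/(144/5 - 21157) = 35551/(-105641/5) = 35551*(-5/105641) = -177755/105641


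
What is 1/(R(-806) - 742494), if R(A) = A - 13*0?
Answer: -1/743300 ≈ -1.3454e-6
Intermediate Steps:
R(A) = A (R(A) = A + 0 = A)
1/(R(-806) - 742494) = 1/(-806 - 742494) = 1/(-743300) = -1/743300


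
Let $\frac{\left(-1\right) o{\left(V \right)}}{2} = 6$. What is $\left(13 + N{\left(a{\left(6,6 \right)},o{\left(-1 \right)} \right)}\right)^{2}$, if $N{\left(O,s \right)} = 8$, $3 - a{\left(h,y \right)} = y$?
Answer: $441$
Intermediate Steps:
$a{\left(h,y \right)} = 3 - y$
$o{\left(V \right)} = -12$ ($o{\left(V \right)} = \left(-2\right) 6 = -12$)
$\left(13 + N{\left(a{\left(6,6 \right)},o{\left(-1 \right)} \right)}\right)^{2} = \left(13 + 8\right)^{2} = 21^{2} = 441$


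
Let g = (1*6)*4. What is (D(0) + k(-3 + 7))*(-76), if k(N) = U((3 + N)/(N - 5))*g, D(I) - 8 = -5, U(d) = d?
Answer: 12540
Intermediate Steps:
D(I) = 3 (D(I) = 8 - 5 = 3)
g = 24 (g = 6*4 = 24)
k(N) = 24*(3 + N)/(-5 + N) (k(N) = ((3 + N)/(N - 5))*24 = ((3 + N)/(-5 + N))*24 = 24*(3 + N)/(-5 + N))
(D(0) + k(-3 + 7))*(-76) = (3 + 24*(3 + (-3 + 7))/(-5 + (-3 + 7)))*(-76) = (3 + 24*(3 + 4)/(-5 + 4))*(-76) = (3 + 24*7/(-1))*(-76) = (3 + 24*(-1)*7)*(-76) = (3 - 168)*(-76) = -165*(-76) = 12540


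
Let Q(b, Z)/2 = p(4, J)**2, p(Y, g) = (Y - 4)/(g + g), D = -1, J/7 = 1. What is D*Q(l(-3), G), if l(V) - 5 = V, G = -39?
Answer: 0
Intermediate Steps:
J = 7 (J = 7*1 = 7)
l(V) = 5 + V
p(Y, g) = (-4 + Y)/(2*g) (p(Y, g) = (-4 + Y)/((2*g)) = (-4 + Y)*(1/(2*g)) = (-4 + Y)/(2*g))
Q(b, Z) = 0 (Q(b, Z) = 2*((1/2)*(-4 + 4)/7)**2 = 2*((1/2)*(1/7)*0)**2 = 2*0**2 = 2*0 = 0)
D*Q(l(-3), G) = -1*0 = 0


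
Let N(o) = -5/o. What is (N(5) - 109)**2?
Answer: 12100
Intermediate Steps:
(N(5) - 109)**2 = (-5/5 - 109)**2 = (-5*1/5 - 109)**2 = (-1 - 109)**2 = (-110)**2 = 12100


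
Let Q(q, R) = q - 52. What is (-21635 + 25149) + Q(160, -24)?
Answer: 3622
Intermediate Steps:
Q(q, R) = -52 + q
(-21635 + 25149) + Q(160, -24) = (-21635 + 25149) + (-52 + 160) = 3514 + 108 = 3622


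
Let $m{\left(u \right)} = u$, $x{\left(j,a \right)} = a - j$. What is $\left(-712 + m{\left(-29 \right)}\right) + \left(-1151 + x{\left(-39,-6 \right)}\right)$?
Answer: $-1859$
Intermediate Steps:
$\left(-712 + m{\left(-29 \right)}\right) + \left(-1151 + x{\left(-39,-6 \right)}\right) = \left(-712 - 29\right) - 1118 = -741 + \left(-1151 + \left(-6 + 39\right)\right) = -741 + \left(-1151 + 33\right) = -741 - 1118 = -1859$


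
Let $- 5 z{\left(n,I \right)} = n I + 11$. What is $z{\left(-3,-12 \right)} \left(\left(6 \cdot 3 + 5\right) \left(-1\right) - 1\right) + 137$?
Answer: $\frac{1813}{5} \approx 362.6$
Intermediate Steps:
$z{\left(n,I \right)} = - \frac{11}{5} - \frac{I n}{5}$ ($z{\left(n,I \right)} = - \frac{n I + 11}{5} = - \frac{I n + 11}{5} = - \frac{11 + I n}{5} = - \frac{11}{5} - \frac{I n}{5}$)
$z{\left(-3,-12 \right)} \left(\left(6 \cdot 3 + 5\right) \left(-1\right) - 1\right) + 137 = \left(- \frac{11}{5} - \left(- \frac{12}{5}\right) \left(-3\right)\right) \left(\left(6 \cdot 3 + 5\right) \left(-1\right) - 1\right) + 137 = \left(- \frac{11}{5} - \frac{36}{5}\right) \left(\left(18 + 5\right) \left(-1\right) - 1\right) + 137 = - \frac{47 \left(23 \left(-1\right) - 1\right)}{5} + 137 = - \frac{47 \left(-23 - 1\right)}{5} + 137 = \left(- \frac{47}{5}\right) \left(-24\right) + 137 = \frac{1128}{5} + 137 = \frac{1813}{5}$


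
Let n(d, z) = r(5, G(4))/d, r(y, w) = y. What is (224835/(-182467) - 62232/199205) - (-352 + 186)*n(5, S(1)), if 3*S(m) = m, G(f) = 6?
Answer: 5977680687491/36348338735 ≈ 164.46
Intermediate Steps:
S(m) = m/3
n(d, z) = 5/d
(224835/(-182467) - 62232/199205) - (-352 + 186)*n(5, S(1)) = (224835/(-182467) - 62232/199205) - (-352 + 186)*5/5 = (224835*(-1/182467) - 62232*1/199205) - (-166)*5*(⅕) = (-224835/182467 - 62232/199205) - (-166) = -56143542519/36348338735 - 1*(-166) = -56143542519/36348338735 + 166 = 5977680687491/36348338735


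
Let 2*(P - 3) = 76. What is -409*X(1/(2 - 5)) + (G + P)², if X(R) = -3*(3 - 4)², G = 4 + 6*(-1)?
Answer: 2748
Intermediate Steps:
G = -2 (G = 4 - 6 = -2)
P = 41 (P = 3 + (½)*76 = 3 + 38 = 41)
X(R) = -3 (X(R) = -3*(-1)² = -3*1 = -3)
-409*X(1/(2 - 5)) + (G + P)² = -409*(-3) + (-2 + 41)² = 1227 + 39² = 1227 + 1521 = 2748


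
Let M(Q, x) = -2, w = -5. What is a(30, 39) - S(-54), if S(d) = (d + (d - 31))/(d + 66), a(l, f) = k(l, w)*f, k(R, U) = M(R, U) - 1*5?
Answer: -3137/12 ≈ -261.42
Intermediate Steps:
k(R, U) = -7 (k(R, U) = -2 - 1*5 = -2 - 5 = -7)
a(l, f) = -7*f
S(d) = (-31 + 2*d)/(66 + d) (S(d) = (d + (-31 + d))/(66 + d) = (-31 + 2*d)/(66 + d))
a(30, 39) - S(-54) = -7*39 - (-31 + 2*(-54))/(66 - 54) = -273 - (-31 - 108)/12 = -273 - (-139)/12 = -273 - 1*(-139/12) = -273 + 139/12 = -3137/12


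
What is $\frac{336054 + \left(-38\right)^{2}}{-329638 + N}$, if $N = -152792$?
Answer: $- \frac{168749}{241215} \approx -0.69958$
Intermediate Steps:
$\frac{336054 + \left(-38\right)^{2}}{-329638 + N} = \frac{336054 + \left(-38\right)^{2}}{-329638 - 152792} = \frac{336054 + 1444}{-482430} = 337498 \left(- \frac{1}{482430}\right) = - \frac{168749}{241215}$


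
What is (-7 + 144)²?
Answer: 18769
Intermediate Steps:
(-7 + 144)² = 137² = 18769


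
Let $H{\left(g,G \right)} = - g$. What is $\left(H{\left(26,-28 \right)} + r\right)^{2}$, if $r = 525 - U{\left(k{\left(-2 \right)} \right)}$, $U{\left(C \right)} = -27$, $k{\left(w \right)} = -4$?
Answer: $276676$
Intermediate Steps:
$r = 552$ ($r = 525 - -27 = 525 + 27 = 552$)
$\left(H{\left(26,-28 \right)} + r\right)^{2} = \left(\left(-1\right) 26 + 552\right)^{2} = \left(-26 + 552\right)^{2} = 526^{2} = 276676$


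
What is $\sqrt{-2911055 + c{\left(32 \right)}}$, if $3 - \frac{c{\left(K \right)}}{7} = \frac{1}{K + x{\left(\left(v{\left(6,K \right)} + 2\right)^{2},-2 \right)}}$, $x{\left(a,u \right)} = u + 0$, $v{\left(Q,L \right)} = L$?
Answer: $\frac{i \sqrt{2619930810}}{30} \approx 1706.2 i$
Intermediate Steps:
$x{\left(a,u \right)} = u$
$c{\left(K \right)} = 21 - \frac{7}{-2 + K}$ ($c{\left(K \right)} = 21 - \frac{7}{K - 2} = 21 - \frac{7}{-2 + K}$)
$\sqrt{-2911055 + c{\left(32 \right)}} = \sqrt{-2911055 + \frac{7 \left(-7 + 3 \cdot 32\right)}{-2 + 32}} = \sqrt{-2911055 + \frac{7 \left(-7 + 96\right)}{30}} = \sqrt{-2911055 + 7 \cdot \frac{1}{30} \cdot 89} = \sqrt{-2911055 + \frac{623}{30}} = \sqrt{- \frac{87331027}{30}} = \frac{i \sqrt{2619930810}}{30}$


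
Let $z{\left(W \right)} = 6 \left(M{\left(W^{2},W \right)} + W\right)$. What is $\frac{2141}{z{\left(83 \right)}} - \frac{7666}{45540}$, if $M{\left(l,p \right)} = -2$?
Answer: $\frac{1302437}{307395} \approx 4.237$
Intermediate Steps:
$z{\left(W \right)} = -12 + 6 W$ ($z{\left(W \right)} = 6 \left(-2 + W\right) = -12 + 6 W$)
$\frac{2141}{z{\left(83 \right)}} - \frac{7666}{45540} = \frac{2141}{-12 + 6 \cdot 83} - \frac{7666}{45540} = \frac{2141}{-12 + 498} - \frac{3833}{22770} = \frac{2141}{486} - \frac{3833}{22770} = \frac{1302437}{307395}$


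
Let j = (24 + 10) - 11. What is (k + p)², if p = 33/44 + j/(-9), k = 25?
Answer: 697225/1296 ≈ 537.98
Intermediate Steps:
j = 23 (j = 34 - 11 = 23)
p = -65/36 (p = 33/44 + 23/(-9) = 33*(1/44) + 23*(-⅑) = ¾ - 23/9 = -65/36 ≈ -1.8056)
(k + p)² = (25 - 65/36)² = (835/36)² = 697225/1296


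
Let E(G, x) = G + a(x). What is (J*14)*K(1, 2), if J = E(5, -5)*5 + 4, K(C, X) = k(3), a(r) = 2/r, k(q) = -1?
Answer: -378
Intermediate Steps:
K(C, X) = -1
E(G, x) = G + 2/x
J = 27 (J = (5 + 2/(-5))*5 + 4 = (5 + 2*(-⅕))*5 + 4 = (5 - ⅖)*5 + 4 = (23/5)*5 + 4 = 23 + 4 = 27)
(J*14)*K(1, 2) = (27*14)*(-1) = 378*(-1) = -378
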